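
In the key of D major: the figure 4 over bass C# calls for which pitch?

Counting 3 letter steps above C# lands on F; in D major, that letter is F#.

F#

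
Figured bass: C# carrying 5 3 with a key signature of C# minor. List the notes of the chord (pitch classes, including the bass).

A third above C# in this key is E.
A fifth above C# in this key is G#.
Together with the bass C#, this spells C# minor in root position.

C#, E, G#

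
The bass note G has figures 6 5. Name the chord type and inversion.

6 5 is shorthand for 6/5/3.
Intervals of 6/5/3 above the bass form a seventh chord; the bass is the third, so this is first inversion.

seventh chord, first inversion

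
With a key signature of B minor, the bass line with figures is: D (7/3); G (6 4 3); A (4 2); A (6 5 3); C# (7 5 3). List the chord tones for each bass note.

D (7/5/3): D, F#, A, C#.
G (6/4/3): G, B, C#, E.
A (6/4/2): A, B, D, F#.
A (6/5/3): A, C#, E, F#.
C# (7/5/3): C#, E, G, B.

D, F#, A, C# | G, B, C#, E | A, B, D, F# | A, C#, E, F# | C#, E, G, B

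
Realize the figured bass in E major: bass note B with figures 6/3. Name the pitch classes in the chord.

B, D#, G#

A third above B in this key is D#.
A sixth above B in this key is G#.
Together with the bass B, this spells G# minor in first inversion.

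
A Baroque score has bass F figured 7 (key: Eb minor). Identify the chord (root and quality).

F half-diminished seventh

The figures 7 indicate a seventh chord in root position.
In root position the bass is the root, so the root is F.
The chord tones are F, Ab, Cb, Eb, giving F half-diminished seventh.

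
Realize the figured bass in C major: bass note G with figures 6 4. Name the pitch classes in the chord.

G, C, E

A fourth above G in this key is C.
A sixth above G in this key is E.
Together with the bass G, this spells C major in second inversion.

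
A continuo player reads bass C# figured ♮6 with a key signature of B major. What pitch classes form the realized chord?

The written figures ♮6 are shorthand for 6/3: the 3 is implied.
A third above C# in this key is E.
A sixth above C# in this key is A#, made natural (A) by the ♮ figure.
Together with the bass C#, this spells A major in first inversion.

C#, E, A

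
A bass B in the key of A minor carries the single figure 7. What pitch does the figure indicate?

Counting 6 letter steps above B lands on A; in A minor, that letter is A.

A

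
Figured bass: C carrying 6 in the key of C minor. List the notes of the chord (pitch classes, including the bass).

The written figures 6 are shorthand for 6/3: the 3 is implied.
A third above C in this key is Eb.
A sixth above C in this key is Ab.
Together with the bass C, this spells Ab major in first inversion.

C, Eb, Ab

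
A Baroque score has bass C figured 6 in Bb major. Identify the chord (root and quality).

A diminished

The figures 6 indicate a triad in first inversion.
In first inversion the root lies a sixth above the bass: a sixth above C in Bb major is A.
The chord tones are C, Eb, A, giving A diminished.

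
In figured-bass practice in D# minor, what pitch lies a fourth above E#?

Counting 3 letter steps above E# lands on A; in D# minor, that letter is A#.

A#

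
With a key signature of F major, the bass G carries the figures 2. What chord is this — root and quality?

The figures 2 indicate a seventh chord in third inversion.
In third inversion the root lies a second above the bass: a second above G in F major is A.
The chord tones are G, A, C, E, giving A minor seventh.

A minor seventh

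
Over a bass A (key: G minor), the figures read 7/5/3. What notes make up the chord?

A, C, Eb, G

A third above A in this key is C.
A fifth above A in this key is Eb.
A seventh above A in this key is G.
Together with the bass A, this spells A half-diminished seventh in root position.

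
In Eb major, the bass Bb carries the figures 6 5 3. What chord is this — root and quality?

The figures 6 5 3 indicate a seventh chord in first inversion.
In first inversion the root lies a sixth above the bass: a sixth above Bb in Eb major is G.
The chord tones are Bb, D, F, G, giving G minor seventh.

G minor seventh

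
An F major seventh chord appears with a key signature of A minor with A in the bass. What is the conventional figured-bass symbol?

6/5

A is the third of F major seventh, so the chord is in first inversion.
A seventh chord in first inversion is figured 6/5/3, conventionally abbreviated 6/5.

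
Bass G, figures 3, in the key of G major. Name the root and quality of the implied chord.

G major

The figures 3 indicate a triad in root position.
In root position the bass is the root, so the root is G.
The chord tones are G, B, D, giving G major.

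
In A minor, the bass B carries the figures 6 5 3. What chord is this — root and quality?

The figures 6 5 3 indicate a seventh chord in first inversion.
In first inversion the root lies a sixth above the bass: a sixth above B in A minor is G.
The chord tones are B, D, F, G, giving G dominant seventh.

G dominant seventh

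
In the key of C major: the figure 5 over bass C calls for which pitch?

Counting 4 letter steps above C lands on G; in C major, that letter is G.

G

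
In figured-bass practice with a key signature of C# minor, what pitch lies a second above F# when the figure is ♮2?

Counting 1 letter step above F# lands on G; in C# minor, that letter is G#.
The ♮2 figure makes it natural, giving G.

G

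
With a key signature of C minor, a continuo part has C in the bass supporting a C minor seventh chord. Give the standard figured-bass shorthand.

C is the root of C minor seventh, so the chord is in root position.
A seventh chord in root position is figured 7/5/3, conventionally abbreviated 7.

7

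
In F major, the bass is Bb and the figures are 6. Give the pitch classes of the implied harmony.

The written figures 6 are shorthand for 6/3: the 3 is implied.
A third above Bb in this key is D.
A sixth above Bb in this key is G.
Together with the bass Bb, this spells G minor in first inversion.

Bb, D, G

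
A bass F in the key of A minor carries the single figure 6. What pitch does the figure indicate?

D

Counting 5 letter steps above F lands on D; in A minor, that letter is D.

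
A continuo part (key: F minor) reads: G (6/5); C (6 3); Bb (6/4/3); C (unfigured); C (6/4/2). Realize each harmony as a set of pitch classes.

G (6/5/3): G, Bb, Db, Eb.
C (6/3): C, Eb, Ab.
Bb (6/4/3): Bb, Db, Eb, G.
C (5/3): C, Eb, G.
C (6/4/2): C, Db, F, Ab.

G, Bb, Db, Eb | C, Eb, Ab | Bb, Db, Eb, G | C, Eb, G | C, Db, F, Ab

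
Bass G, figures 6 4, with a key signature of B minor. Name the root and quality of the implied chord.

The figures 6 4 indicate a triad in second inversion.
In second inversion the root lies a fourth above the bass: a fourth above G in B minor is C#.
The chord tones are G, C#, E, giving C# diminished.

C# diminished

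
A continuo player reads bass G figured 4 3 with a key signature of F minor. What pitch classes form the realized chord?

G, Bb, C, Eb

The written figures 4 3 are shorthand for 6/4/3: the 6 is implied.
A third above G in this key is Bb.
A fourth above G in this key is C.
A sixth above G in this key is Eb.
Together with the bass G, this spells C minor seventh in second inversion.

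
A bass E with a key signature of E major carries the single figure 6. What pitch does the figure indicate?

Counting 5 letter steps above E lands on C; in E major, that letter is C#.

C#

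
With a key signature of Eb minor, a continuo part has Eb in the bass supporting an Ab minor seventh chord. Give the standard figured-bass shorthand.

4/3

Eb is the fifth of Ab minor seventh, so the chord is in second inversion.
A seventh chord in second inversion is figured 6/4/3, conventionally abbreviated 4/3.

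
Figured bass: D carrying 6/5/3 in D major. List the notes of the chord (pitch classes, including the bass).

A third above D in this key is F#.
A fifth above D in this key is A.
A sixth above D in this key is B.
Together with the bass D, this spells B minor seventh in first inversion.

D, F#, A, B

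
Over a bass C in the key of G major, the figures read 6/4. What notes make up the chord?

C, F#, A

A fourth above C in this key is F#.
A sixth above C in this key is A.
Together with the bass C, this spells F# diminished in second inversion.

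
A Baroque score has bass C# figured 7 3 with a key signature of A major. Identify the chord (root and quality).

The figures 7 3 indicate a seventh chord in root position.
In root position the bass is the root, so the root is C#.
The chord tones are C#, E, G#, B, giving C# minor seventh.

C# minor seventh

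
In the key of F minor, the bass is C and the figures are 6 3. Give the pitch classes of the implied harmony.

C, Eb, Ab

A third above C in this key is Eb.
A sixth above C in this key is Ab.
Together with the bass C, this spells Ab major in first inversion.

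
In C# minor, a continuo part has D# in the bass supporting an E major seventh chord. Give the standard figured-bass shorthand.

D# is the seventh of E major seventh, so the chord is in third inversion.
A seventh chord in third inversion is figured 6/4/2, conventionally abbreviated 4/2.

4/2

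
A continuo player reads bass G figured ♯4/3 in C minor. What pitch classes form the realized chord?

The written figures ♯4/3 are shorthand for 6/4/3: the 6 is implied.
A third above G in this key is Bb.
A fourth above G in this key is C, raised to C# by the sharp.
A sixth above G in this key is Eb.

G, Bb, C#, Eb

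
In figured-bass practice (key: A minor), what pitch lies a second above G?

Counting 1 letter step above G lands on A; in A minor, that letter is A.

A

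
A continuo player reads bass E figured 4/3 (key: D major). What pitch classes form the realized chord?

E, G, A, C#

The written figures 4/3 are shorthand for 6/4/3: the 6 is implied.
A third above E in this key is G.
A fourth above E in this key is A.
A sixth above E in this key is C#.
Together with the bass E, this spells A dominant seventh in second inversion.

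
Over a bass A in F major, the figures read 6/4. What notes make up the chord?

A, D, F

A fourth above A in this key is D.
A sixth above A in this key is F.
Together with the bass A, this spells D minor in second inversion.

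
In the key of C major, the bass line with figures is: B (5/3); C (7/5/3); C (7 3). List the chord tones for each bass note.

B, D, F | C, E, G, B | C, E, G, B

B (5/3): B, D, F.
C (7/5/3): C, E, G, B.
C (7/5/3): C, E, G, B.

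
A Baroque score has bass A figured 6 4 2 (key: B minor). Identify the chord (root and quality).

The figures 6 4 2 indicate a seventh chord in third inversion.
In third inversion the root lies a second above the bass: a second above A in B minor is B.
The chord tones are A, B, D, F#, giving B minor seventh.

B minor seventh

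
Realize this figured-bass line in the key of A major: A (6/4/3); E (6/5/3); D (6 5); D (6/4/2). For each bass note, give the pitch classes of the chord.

A (6/4/3): A, C#, D, F#.
E (6/5/3): E, G#, B, C#.
D (6/5/3): D, F#, A, B.
D (6/4/2): D, E, G#, B.

A, C#, D, F# | E, G#, B, C# | D, F#, A, B | D, E, G#, B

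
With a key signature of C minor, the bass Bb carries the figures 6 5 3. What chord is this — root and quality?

G minor seventh

The figures 6 5 3 indicate a seventh chord in first inversion.
In first inversion the root lies a sixth above the bass: a sixth above Bb in C minor is G.
The chord tones are Bb, D, F, G, giving G minor seventh.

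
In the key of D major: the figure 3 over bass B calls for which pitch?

D

Counting 2 letter steps above B lands on D; in D major, that letter is D.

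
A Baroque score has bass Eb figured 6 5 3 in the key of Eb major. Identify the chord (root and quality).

C minor seventh

The figures 6 5 3 indicate a seventh chord in first inversion.
In first inversion the root lies a sixth above the bass: a sixth above Eb in Eb major is C.
The chord tones are Eb, G, Bb, C, giving C minor seventh.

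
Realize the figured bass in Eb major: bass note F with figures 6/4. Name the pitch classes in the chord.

F, Bb, D

A fourth above F in this key is Bb.
A sixth above F in this key is D.
Together with the bass F, this spells Bb major in second inversion.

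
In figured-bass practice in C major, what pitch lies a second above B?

C

Counting 1 letter step above B lands on C; in C major, that letter is C.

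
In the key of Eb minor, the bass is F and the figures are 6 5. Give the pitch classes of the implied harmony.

F, Ab, Cb, Db

The written figures 6 5 are shorthand for 6/5/3: the 3 is implied.
A third above F in this key is Ab.
A fifth above F in this key is Cb.
A sixth above F in this key is Db.
Together with the bass F, this spells Db dominant seventh in first inversion.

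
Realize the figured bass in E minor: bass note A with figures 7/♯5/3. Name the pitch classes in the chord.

A, C, E#, G

A third above A in this key is C.
A fifth above A in this key is E, raised to E# by the sharp.
A seventh above A in this key is G.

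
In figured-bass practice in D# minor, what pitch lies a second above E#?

F#

Counting 1 letter step above E# lands on F; in D# minor, that letter is F#.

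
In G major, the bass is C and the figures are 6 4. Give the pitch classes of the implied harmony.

A fourth above C in this key is F#.
A sixth above C in this key is A.
Together with the bass C, this spells F# diminished in second inversion.

C, F#, A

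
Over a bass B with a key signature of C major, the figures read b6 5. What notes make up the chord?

The written figures b6 5 are shorthand for 6/5/3: the 3 is implied.
A third above B in this key is D.
A fifth above B in this key is F.
A sixth above B in this key is G, lowered to Gb by the flat.

B, D, F, Gb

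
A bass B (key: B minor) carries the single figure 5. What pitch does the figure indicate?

F#

Counting 4 letter steps above B lands on F; in B minor, that letter is F#.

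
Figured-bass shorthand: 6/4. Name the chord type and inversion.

Intervals of 6/4 above the bass form a triad; the bass is the fifth, so this is second inversion.

triad, second inversion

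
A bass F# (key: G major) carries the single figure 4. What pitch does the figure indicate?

Counting 3 letter steps above F# lands on B; in G major, that letter is B.

B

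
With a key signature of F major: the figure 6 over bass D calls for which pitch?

Bb

Counting 5 letter steps above D lands on B; in F major, that letter is Bb.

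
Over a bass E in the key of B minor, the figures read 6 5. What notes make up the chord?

The written figures 6 5 are shorthand for 6/5/3: the 3 is implied.
A third above E in this key is G.
A fifth above E in this key is B.
A sixth above E in this key is C#.
Together with the bass E, this spells C# half-diminished seventh in first inversion.

E, G, B, C#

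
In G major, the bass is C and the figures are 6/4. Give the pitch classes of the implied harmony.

C, F#, A

A fourth above C in this key is F#.
A sixth above C in this key is A.
Together with the bass C, this spells F# diminished in second inversion.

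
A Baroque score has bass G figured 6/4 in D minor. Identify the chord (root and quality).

C major

The figures 6/4 indicate a triad in second inversion.
In second inversion the root lies a fourth above the bass: a fourth above G in D minor is C.
The chord tones are G, C, E, giving C major.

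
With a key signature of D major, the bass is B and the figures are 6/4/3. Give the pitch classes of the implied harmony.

B, D, E, G

A third above B in this key is D.
A fourth above B in this key is E.
A sixth above B in this key is G.
Together with the bass B, this spells E minor seventh in second inversion.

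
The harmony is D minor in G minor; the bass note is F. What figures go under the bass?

6

F is the third of D minor, so the chord is in first inversion.
A triad in first inversion is figured 6/3, conventionally abbreviated 6.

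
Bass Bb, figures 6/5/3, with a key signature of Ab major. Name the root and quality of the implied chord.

The figures 6/5/3 indicate a seventh chord in first inversion.
In first inversion the root lies a sixth above the bass: a sixth above Bb in Ab major is G.
The chord tones are Bb, Db, F, G, giving G half-diminished seventh.

G half-diminished seventh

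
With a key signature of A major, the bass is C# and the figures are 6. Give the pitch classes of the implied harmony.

C#, E, A

The written figures 6 are shorthand for 6/3: the 3 is implied.
A third above C# in this key is E.
A sixth above C# in this key is A.
Together with the bass C#, this spells A major in first inversion.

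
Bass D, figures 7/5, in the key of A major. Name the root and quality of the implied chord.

The figures 7/5 indicate a seventh chord in root position.
In root position the bass is the root, so the root is D.
The chord tones are D, F#, A, C#, giving D major seventh.

D major seventh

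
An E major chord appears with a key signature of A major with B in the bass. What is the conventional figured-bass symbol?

B is the fifth of E major, so the chord is in second inversion.
A triad in second inversion is figured 6/4, conventionally abbreviated 6/4.

6/4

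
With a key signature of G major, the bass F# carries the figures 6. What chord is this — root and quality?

The figures 6 indicate a triad in first inversion.
In first inversion the root lies a sixth above the bass: a sixth above F# in G major is D.
The chord tones are F#, A, D, giving D major.

D major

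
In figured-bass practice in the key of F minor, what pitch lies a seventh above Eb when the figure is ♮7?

Counting 6 letter steps above Eb lands on D; in F minor, that letter is Db.
The ♮7 figure makes it natural, giving D.

D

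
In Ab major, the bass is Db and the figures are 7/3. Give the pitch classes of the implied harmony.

The written figures 7/3 are shorthand for 7/5/3: the 5 is implied.
A third above Db in this key is F.
A fifth above Db in this key is Ab.
A seventh above Db in this key is C.
Together with the bass Db, this spells Db major seventh in root position.

Db, F, Ab, C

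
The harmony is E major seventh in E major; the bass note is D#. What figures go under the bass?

4/2

D# is the seventh of E major seventh, so the chord is in third inversion.
A seventh chord in third inversion is figured 6/4/2, conventionally abbreviated 4/2.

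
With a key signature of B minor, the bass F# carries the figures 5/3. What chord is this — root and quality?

The figures 5/3 indicate a triad in root position.
In root position the bass is the root, so the root is F#.
The chord tones are F#, A, C#, giving F# minor.

F# minor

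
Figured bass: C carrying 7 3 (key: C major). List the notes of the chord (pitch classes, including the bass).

The written figures 7 3 are shorthand for 7/5/3: the 5 is implied.
A third above C in this key is E.
A fifth above C in this key is G.
A seventh above C in this key is B.
Together with the bass C, this spells C major seventh in root position.

C, E, G, B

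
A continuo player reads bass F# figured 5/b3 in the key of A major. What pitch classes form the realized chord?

A third above F# in this key is A, lowered to Ab by the flat.
A fifth above F# in this key is C#.

F#, Ab, C#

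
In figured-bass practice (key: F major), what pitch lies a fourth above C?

F

Counting 3 letter steps above C lands on F; in F major, that letter is F.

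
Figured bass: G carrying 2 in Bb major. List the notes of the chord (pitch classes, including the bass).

The written figures 2 are shorthand for 6/4/2: the 6/4 are implied.
A second above G in this key is A.
A fourth above G in this key is C.
A sixth above G in this key is Eb.
Together with the bass G, this spells A half-diminished seventh in third inversion.

G, A, C, Eb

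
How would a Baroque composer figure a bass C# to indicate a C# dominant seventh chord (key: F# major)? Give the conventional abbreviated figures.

7

C# is the root of C# dominant seventh, so the chord is in root position.
A seventh chord in root position is figured 7/5/3, conventionally abbreviated 7.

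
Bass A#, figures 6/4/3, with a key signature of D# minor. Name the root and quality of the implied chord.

D# minor seventh

The figures 6/4/3 indicate a seventh chord in second inversion.
In second inversion the root lies a fourth above the bass: a fourth above A# in D# minor is D#.
The chord tones are A#, C#, D#, F#, giving D# minor seventh.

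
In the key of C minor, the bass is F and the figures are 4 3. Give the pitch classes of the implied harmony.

The written figures 4 3 are shorthand for 6/4/3: the 6 is implied.
A third above F in this key is Ab.
A fourth above F in this key is Bb.
A sixth above F in this key is D.
Together with the bass F, this spells Bb dominant seventh in second inversion.

F, Ab, Bb, D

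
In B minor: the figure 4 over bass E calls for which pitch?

Counting 3 letter steps above E lands on A; in B minor, that letter is A.

A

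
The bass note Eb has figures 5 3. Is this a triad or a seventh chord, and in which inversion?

triad, root position

Intervals of 5/3 above the bass form a triad; the bass is the root, so this is root position.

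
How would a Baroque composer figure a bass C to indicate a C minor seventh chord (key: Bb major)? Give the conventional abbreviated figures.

7

C is the root of C minor seventh, so the chord is in root position.
A seventh chord in root position is figured 7/5/3, conventionally abbreviated 7.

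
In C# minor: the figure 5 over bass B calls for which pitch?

F#

Counting 4 letter steps above B lands on F; in C# minor, that letter is F#.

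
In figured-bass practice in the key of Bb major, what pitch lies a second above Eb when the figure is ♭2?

Counting 1 letter step above Eb lands on F; in Bb major, that letter is F.
The b2 figure lowers it a semitone, giving Fb.

Fb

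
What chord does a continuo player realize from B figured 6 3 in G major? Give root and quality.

G major

The figures 6 3 indicate a triad in first inversion.
In first inversion the root lies a sixth above the bass: a sixth above B in G major is G.
The chord tones are B, D, G, giving G major.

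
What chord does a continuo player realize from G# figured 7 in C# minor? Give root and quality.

G# minor seventh

The figures 7 indicate a seventh chord in root position.
In root position the bass is the root, so the root is G#.
The chord tones are G#, B, D#, F#, giving G# minor seventh.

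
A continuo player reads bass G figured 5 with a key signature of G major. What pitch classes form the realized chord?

G, B, D

The written figures 5 are shorthand for 5/3: the 3 is implied.
A third above G in this key is B.
A fifth above G in this key is D.
Together with the bass G, this spells G major in root position.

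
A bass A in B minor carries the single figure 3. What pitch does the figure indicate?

Counting 2 letter steps above A lands on C; in B minor, that letter is C#.

C#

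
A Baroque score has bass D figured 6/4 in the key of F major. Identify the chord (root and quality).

G minor

The figures 6/4 indicate a triad in second inversion.
In second inversion the root lies a fourth above the bass: a fourth above D in F major is G.
The chord tones are D, G, Bb, giving G minor.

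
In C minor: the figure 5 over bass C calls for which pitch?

Counting 4 letter steps above C lands on G; in C minor, that letter is G.

G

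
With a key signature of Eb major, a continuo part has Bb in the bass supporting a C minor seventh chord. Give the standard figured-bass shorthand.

Bb is the seventh of C minor seventh, so the chord is in third inversion.
A seventh chord in third inversion is figured 6/4/2, conventionally abbreviated 4/2.

4/2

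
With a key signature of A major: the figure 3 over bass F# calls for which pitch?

Counting 2 letter steps above F# lands on A; in A major, that letter is A.

A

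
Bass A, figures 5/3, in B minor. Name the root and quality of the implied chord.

The figures 5/3 indicate a triad in root position.
In root position the bass is the root, so the root is A.
The chord tones are A, C#, E, giving A major.

A major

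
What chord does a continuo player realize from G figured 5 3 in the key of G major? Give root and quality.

The figures 5 3 indicate a triad in root position.
In root position the bass is the root, so the root is G.
The chord tones are G, B, D, giving G major.

G major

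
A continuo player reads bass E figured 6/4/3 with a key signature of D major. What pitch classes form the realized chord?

E, G, A, C#

A third above E in this key is G.
A fourth above E in this key is A.
A sixth above E in this key is C#.
Together with the bass E, this spells A dominant seventh in second inversion.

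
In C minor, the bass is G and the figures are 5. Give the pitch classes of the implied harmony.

The written figures 5 are shorthand for 5/3: the 3 is implied.
A third above G in this key is Bb.
A fifth above G in this key is D.
Together with the bass G, this spells G minor in root position.

G, Bb, D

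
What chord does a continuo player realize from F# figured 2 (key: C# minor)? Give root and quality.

The figures 2 indicate a seventh chord in third inversion.
In third inversion the root lies a second above the bass: a second above F# in C# minor is G#.
The chord tones are F#, G#, B, D#, giving G# minor seventh.

G# minor seventh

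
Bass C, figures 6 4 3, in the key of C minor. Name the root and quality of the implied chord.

F minor seventh

The figures 6 4 3 indicate a seventh chord in second inversion.
In second inversion the root lies a fourth above the bass: a fourth above C in C minor is F.
The chord tones are C, Eb, F, Ab, giving F minor seventh.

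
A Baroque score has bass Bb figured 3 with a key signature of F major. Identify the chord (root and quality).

Bb major

The figures 3 indicate a triad in root position.
In root position the bass is the root, so the root is Bb.
The chord tones are Bb, D, F, giving Bb major.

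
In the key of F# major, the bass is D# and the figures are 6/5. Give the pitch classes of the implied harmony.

D#, F#, A#, B

The written figures 6/5 are shorthand for 6/5/3: the 3 is implied.
A third above D# in this key is F#.
A fifth above D# in this key is A#.
A sixth above D# in this key is B.
Together with the bass D#, this spells B major seventh in first inversion.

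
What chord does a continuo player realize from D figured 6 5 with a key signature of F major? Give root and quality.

Bb major seventh

The figures 6 5 indicate a seventh chord in first inversion.
In first inversion the root lies a sixth above the bass: a sixth above D in F major is Bb.
The chord tones are D, F, A, Bb, giving Bb major seventh.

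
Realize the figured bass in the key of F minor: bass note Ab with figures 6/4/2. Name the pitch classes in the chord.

A second above Ab in this key is Bb.
A fourth above Ab in this key is Db.
A sixth above Ab in this key is F.
Together with the bass Ab, this spells Bb minor seventh in third inversion.

Ab, Bb, Db, F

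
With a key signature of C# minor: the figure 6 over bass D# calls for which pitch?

Counting 5 letter steps above D# lands on B; in C# minor, that letter is B.

B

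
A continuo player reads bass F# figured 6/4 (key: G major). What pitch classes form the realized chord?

F#, B, D

A fourth above F# in this key is B.
A sixth above F# in this key is D.
Together with the bass F#, this spells B minor in second inversion.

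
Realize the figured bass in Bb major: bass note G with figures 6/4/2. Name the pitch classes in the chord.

G, A, C, Eb

A second above G in this key is A.
A fourth above G in this key is C.
A sixth above G in this key is Eb.
Together with the bass G, this spells A half-diminished seventh in third inversion.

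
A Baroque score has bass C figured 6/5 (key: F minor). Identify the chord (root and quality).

Ab major seventh

The figures 6/5 indicate a seventh chord in first inversion.
In first inversion the root lies a sixth above the bass: a sixth above C in F minor is Ab.
The chord tones are C, Eb, G, Ab, giving Ab major seventh.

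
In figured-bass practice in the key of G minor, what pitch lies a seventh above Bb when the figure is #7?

Counting 6 letter steps above Bb lands on A; in G minor, that letter is A.
The #7 figure raises it a semitone, giving A#.

A#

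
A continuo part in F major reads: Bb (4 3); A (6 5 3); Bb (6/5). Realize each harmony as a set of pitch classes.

Bb (6/4/3): Bb, D, E, G.
A (6/5/3): A, C, E, F.
Bb (6/5/3): Bb, D, F, G.

Bb, D, E, G | A, C, E, F | Bb, D, F, G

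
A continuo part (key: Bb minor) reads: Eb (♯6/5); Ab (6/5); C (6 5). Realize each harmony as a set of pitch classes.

Eb, Gb, Bb, C# | Ab, C, Eb, F | C, Eb, Gb, Ab

Eb (#6/5/3): Eb, Gb, Bb, C#.
Ab (6/5/3): Ab, C, Eb, F.
C (6/5/3): C, Eb, Gb, Ab.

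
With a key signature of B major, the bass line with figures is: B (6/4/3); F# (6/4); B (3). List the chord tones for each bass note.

B (6/4/3): B, D#, E, G#.
F# (6/4): F#, B, D#.
B (5/3): B, D#, F#.

B, D#, E, G# | F#, B, D# | B, D#, F#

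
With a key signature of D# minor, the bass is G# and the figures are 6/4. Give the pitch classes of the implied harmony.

A fourth above G# in this key is C#.
A sixth above G# in this key is E#.
Together with the bass G#, this spells C# major in second inversion.

G#, C#, E#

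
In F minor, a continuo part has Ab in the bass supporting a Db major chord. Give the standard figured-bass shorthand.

Ab is the fifth of Db major, so the chord is in second inversion.
A triad in second inversion is figured 6/4, conventionally abbreviated 6/4.

6/4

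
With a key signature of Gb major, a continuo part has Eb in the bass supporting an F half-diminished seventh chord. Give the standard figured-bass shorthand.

4/2

Eb is the seventh of F half-diminished seventh, so the chord is in third inversion.
A seventh chord in third inversion is figured 6/4/2, conventionally abbreviated 4/2.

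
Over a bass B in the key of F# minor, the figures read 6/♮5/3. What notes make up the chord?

A third above B in this key is D.
A fifth above B in this key is F#, made natural (F) by the ♮ figure.
A sixth above B in this key is G#.
Together with the bass B, this spells G# diminished seventh in first inversion.

B, D, F, G#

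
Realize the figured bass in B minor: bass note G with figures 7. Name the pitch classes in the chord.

The written figures 7 are shorthand for 7/5/3: the 5/3 are implied.
A third above G in this key is B.
A fifth above G in this key is D.
A seventh above G in this key is F#.
Together with the bass G, this spells G major seventh in root position.

G, B, D, F#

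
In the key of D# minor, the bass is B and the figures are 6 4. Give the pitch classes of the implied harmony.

A fourth above B in this key is E#.
A sixth above B in this key is G#.
Together with the bass B, this spells E# diminished in second inversion.

B, E#, G#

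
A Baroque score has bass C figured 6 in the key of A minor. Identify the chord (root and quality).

The figures 6 indicate a triad in first inversion.
In first inversion the root lies a sixth above the bass: a sixth above C in A minor is A.
The chord tones are C, E, A, giving A minor.

A minor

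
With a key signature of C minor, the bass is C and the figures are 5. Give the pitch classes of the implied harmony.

C, Eb, G

The written figures 5 are shorthand for 5/3: the 3 is implied.
A third above C in this key is Eb.
A fifth above C in this key is G.
Together with the bass C, this spells C minor in root position.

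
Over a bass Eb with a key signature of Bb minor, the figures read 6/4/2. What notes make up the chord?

Eb, F, Ab, C

A second above Eb in this key is F.
A fourth above Eb in this key is Ab.
A sixth above Eb in this key is C.
Together with the bass Eb, this spells F minor seventh in third inversion.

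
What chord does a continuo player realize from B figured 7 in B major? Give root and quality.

The figures 7 indicate a seventh chord in root position.
In root position the bass is the root, so the root is B.
The chord tones are B, D#, F#, A#, giving B major seventh.

B major seventh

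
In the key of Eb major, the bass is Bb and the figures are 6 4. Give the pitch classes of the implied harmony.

A fourth above Bb in this key is Eb.
A sixth above Bb in this key is G.
Together with the bass Bb, this spells Eb major in second inversion.

Bb, Eb, G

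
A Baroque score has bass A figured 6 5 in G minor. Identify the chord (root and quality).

F dominant seventh

The figures 6 5 indicate a seventh chord in first inversion.
In first inversion the root lies a sixth above the bass: a sixth above A in G minor is F.
The chord tones are A, C, Eb, F, giving F dominant seventh.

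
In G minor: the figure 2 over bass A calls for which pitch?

Bb

Counting 1 letter step above A lands on B; in G minor, that letter is Bb.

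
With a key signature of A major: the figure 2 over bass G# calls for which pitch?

Counting 1 letter step above G# lands on A; in A major, that letter is A.

A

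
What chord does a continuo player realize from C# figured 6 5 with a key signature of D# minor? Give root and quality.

The figures 6 5 indicate a seventh chord in first inversion.
In first inversion the root lies a sixth above the bass: a sixth above C# in D# minor is A#.
The chord tones are C#, E#, G#, A#, giving A# minor seventh.

A# minor seventh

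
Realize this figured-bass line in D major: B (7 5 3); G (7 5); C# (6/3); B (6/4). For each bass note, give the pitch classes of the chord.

B (7/5/3): B, D, F#, A.
G (7/5/3): G, B, D, F#.
C# (6/3): C#, E, A.
B (6/4): B, E, G.

B, D, F#, A | G, B, D, F# | C#, E, A | B, E, G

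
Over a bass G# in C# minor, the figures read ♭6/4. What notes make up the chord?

G#, C#, Eb

A fourth above G# in this key is C#.
A sixth above G# in this key is E, lowered to Eb by the flat.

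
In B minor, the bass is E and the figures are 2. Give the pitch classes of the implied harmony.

The written figures 2 are shorthand for 6/4/2: the 6/4 are implied.
A second above E in this key is F#.
A fourth above E in this key is A.
A sixth above E in this key is C#.
Together with the bass E, this spells F# minor seventh in third inversion.

E, F#, A, C#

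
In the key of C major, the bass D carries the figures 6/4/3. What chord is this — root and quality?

G dominant seventh

The figures 6/4/3 indicate a seventh chord in second inversion.
In second inversion the root lies a fourth above the bass: a fourth above D in C major is G.
The chord tones are D, F, G, B, giving G dominant seventh.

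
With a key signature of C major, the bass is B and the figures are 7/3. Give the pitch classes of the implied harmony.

The written figures 7/3 are shorthand for 7/5/3: the 5 is implied.
A third above B in this key is D.
A fifth above B in this key is F.
A seventh above B in this key is A.
Together with the bass B, this spells B half-diminished seventh in root position.

B, D, F, A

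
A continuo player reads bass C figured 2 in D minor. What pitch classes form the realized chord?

The written figures 2 are shorthand for 6/4/2: the 6/4 are implied.
A second above C in this key is D.
A fourth above C in this key is F.
A sixth above C in this key is A.
Together with the bass C, this spells D minor seventh in third inversion.

C, D, F, A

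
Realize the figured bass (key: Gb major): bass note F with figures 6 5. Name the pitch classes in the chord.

The written figures 6 5 are shorthand for 6/5/3: the 3 is implied.
A third above F in this key is Ab.
A fifth above F in this key is Cb.
A sixth above F in this key is Db.
Together with the bass F, this spells Db dominant seventh in first inversion.

F, Ab, Cb, Db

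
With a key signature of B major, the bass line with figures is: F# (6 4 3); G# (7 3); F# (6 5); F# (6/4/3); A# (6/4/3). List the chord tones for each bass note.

F# (6/4/3): F#, A#, B, D#.
G# (7/5/3): G#, B, D#, F#.
F# (6/5/3): F#, A#, C#, D#.
F# (6/4/3): F#, A#, B, D#.
A# (6/4/3): A#, C#, D#, F#.

F#, A#, B, D# | G#, B, D#, F# | F#, A#, C#, D# | F#, A#, B, D# | A#, C#, D#, F#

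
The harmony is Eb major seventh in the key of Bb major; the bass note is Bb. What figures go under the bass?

Bb is the fifth of Eb major seventh, so the chord is in second inversion.
A seventh chord in second inversion is figured 6/4/3, conventionally abbreviated 4/3.

4/3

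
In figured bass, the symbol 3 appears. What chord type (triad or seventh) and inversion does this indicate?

3 is shorthand for 5/3.
Intervals of 5/3 above the bass form a triad; the bass is the root, so this is root position.

triad, root position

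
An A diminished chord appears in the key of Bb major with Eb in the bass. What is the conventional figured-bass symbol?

Eb is the fifth of A diminished, so the chord is in second inversion.
A triad in second inversion is figured 6/4, conventionally abbreviated 6/4.

6/4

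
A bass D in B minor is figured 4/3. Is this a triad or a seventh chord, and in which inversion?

4/3 is shorthand for 6/4/3.
Intervals of 6/4/3 above the bass form a seventh chord; the bass is the fifth, so this is second inversion.

seventh chord, second inversion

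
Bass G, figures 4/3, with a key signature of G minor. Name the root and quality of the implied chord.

C minor seventh

The figures 4/3 indicate a seventh chord in second inversion.
In second inversion the root lies a fourth above the bass: a fourth above G in G minor is C.
The chord tones are G, Bb, C, Eb, giving C minor seventh.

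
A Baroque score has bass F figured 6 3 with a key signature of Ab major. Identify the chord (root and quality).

Db major

The figures 6 3 indicate a triad in first inversion.
In first inversion the root lies a sixth above the bass: a sixth above F in Ab major is Db.
The chord tones are F, Ab, Db, giving Db major.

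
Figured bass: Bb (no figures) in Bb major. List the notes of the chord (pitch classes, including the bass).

Bb, D, F

An unfigured bass implies 5/3.
A third above Bb in this key is D.
A fifth above Bb in this key is F.
Together with the bass Bb, this spells Bb major in root position.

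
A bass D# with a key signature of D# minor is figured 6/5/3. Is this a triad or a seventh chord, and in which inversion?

seventh chord, first inversion

Intervals of 6/5/3 above the bass form a seventh chord; the bass is the third, so this is first inversion.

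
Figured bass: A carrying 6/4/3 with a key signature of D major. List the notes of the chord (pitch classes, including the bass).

A, C#, D, F#

A third above A in this key is C#.
A fourth above A in this key is D.
A sixth above A in this key is F#.
Together with the bass A, this spells D major seventh in second inversion.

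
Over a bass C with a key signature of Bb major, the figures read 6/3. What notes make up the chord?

A third above C in this key is Eb.
A sixth above C in this key is A.
Together with the bass C, this spells A diminished in first inversion.

C, Eb, A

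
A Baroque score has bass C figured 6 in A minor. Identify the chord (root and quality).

A minor

The figures 6 indicate a triad in first inversion.
In first inversion the root lies a sixth above the bass: a sixth above C in A minor is A.
The chord tones are C, E, A, giving A minor.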